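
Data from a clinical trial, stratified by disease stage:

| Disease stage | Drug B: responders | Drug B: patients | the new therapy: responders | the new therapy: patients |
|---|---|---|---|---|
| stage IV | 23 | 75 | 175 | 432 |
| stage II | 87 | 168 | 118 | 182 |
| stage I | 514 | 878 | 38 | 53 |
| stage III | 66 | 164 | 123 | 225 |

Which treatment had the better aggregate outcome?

Drug B

Stage IV: Drug B 23/75 = 30.7%, the new therapy 175/432 = 40.5% → the new therapy
Stage II: Drug B 87/168 = 51.8%, the new therapy 118/182 = 64.8% → the new therapy
Stage I: Drug B 514/878 = 58.5%, the new therapy 38/53 = 71.7% → the new therapy
Stage III: Drug B 66/164 = 40.2%, the new therapy 123/225 = 54.7% → the new therapy
Overall: Drug B 690/1285 = 53.7%, the new therapy 454/892 = 50.9% → Drug B
(The new therapy wins every disease group but Drug B wins overall — the new therapy's patients skew toward the low-rate stage IV group.)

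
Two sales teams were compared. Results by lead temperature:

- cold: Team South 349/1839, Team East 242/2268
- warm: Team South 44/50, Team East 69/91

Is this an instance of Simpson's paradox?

Cold: Team South 349/1839 = 19.0%, Team East 242/2268 = 10.7% → Team South
Warm: Team South 44/50 = 88.0%, Team East 69/91 = 75.8% → Team South
Overall: Team South 393/1889 = 20.8%, Team East 311/2359 = 13.2% → Team South
Team South wins overall and in every lead group — no reversal.

No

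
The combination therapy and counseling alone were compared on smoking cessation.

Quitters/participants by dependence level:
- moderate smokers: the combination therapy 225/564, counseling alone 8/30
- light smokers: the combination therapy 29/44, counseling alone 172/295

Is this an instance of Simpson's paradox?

Yes

Moderate smokers: the combination therapy 225/564 = 39.9%, counseling alone 8/30 = 26.7% → the combination therapy
Light smokers: the combination therapy 29/44 = 65.9%, counseling alone 172/295 = 58.3% → the combination therapy
Overall: the combination therapy 254/608 = 41.8%, counseling alone 180/325 = 55.4% → counseling alone
The combination therapy wins each dependence group but counseling alone wins overall — the comparison reverses. The combination therapy's participants skew toward moderate smokers, which has a lower base rate.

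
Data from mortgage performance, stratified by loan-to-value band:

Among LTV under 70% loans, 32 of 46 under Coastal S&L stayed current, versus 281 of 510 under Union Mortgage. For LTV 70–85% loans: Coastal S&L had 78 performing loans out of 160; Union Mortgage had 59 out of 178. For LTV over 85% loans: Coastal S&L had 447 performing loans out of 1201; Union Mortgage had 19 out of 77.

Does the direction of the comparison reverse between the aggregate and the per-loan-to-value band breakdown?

LTV under 70%: Coastal S&L 32/46 = 69.6%, Union Mortgage 281/510 = 55.1% → Coastal S&L
LTV 70–85%: Coastal S&L 78/160 = 48.8%, Union Mortgage 59/178 = 33.1% → Coastal S&L
LTV over 85%: Coastal S&L 447/1201 = 37.2%, Union Mortgage 19/77 = 24.7% → Coastal S&L
Overall: Coastal S&L 557/1407 = 39.6%, Union Mortgage 359/765 = 46.9% → Union Mortgage
Coastal S&L wins each loan-to-value group but Union Mortgage wins overall — the comparison reverses. Coastal S&L's loans skew toward LTV over 85%, which has a lower base rate.

Yes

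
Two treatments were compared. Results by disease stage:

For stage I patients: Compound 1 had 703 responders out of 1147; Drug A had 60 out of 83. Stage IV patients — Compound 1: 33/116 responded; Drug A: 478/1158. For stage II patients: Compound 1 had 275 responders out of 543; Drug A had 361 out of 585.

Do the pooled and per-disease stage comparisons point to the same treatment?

No

Stage I: Compound 1 703/1147 = 61.3%, Drug A 60/83 = 72.3% → Drug A
Stage IV: Compound 1 33/116 = 28.4%, Drug A 478/1158 = 41.3% → Drug A
Stage II: Compound 1 275/543 = 50.6%, Drug A 361/585 = 61.7% → Drug A
Overall: Compound 1 1011/1806 = 56.0%, Drug A 899/1826 = 49.2% → Compound 1
Drug A wins each disease group but Compound 1 wins overall — the comparison reverses. Drug A's patients skew toward stage IV, which has a lower base rate.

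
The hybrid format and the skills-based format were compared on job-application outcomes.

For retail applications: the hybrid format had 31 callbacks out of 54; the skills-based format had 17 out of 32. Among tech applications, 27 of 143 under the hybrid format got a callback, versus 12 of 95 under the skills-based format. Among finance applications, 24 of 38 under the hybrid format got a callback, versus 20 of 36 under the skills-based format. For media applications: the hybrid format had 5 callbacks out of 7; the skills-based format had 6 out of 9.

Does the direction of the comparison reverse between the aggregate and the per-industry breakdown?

No

Retail: the hybrid format 31/54 = 57.4%, the skills-based format 17/32 = 53.1% → the hybrid format
Tech: the hybrid format 27/143 = 18.9%, the skills-based format 12/95 = 12.6% → the hybrid format
Finance: the hybrid format 24/38 = 63.2%, the skills-based format 20/36 = 55.6% → the hybrid format
Media: the hybrid format 5/7 = 71.4%, the skills-based format 6/9 = 66.7% → the hybrid format
Overall: the hybrid format 87/242 = 36.0%, the skills-based format 55/172 = 32.0% → the hybrid format
The hybrid format wins overall and in every industry group — no reversal.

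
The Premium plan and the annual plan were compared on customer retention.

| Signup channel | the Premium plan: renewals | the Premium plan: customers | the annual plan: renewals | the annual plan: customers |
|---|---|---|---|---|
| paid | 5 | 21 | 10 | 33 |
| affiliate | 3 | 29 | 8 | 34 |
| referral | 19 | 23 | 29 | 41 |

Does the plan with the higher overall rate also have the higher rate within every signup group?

Paid: the Premium plan 5/21 = 23.8%, the annual plan 10/33 = 30.3% → the annual plan
Affiliate: the Premium plan 3/29 = 10.3%, the annual plan 8/34 = 23.5% → the annual plan
Referral: the Premium plan 19/23 = 82.6%, the annual plan 29/41 = 70.7% → the Premium plan
Overall: the Premium plan 27/73 = 37.0%, the annual plan 47/108 = 43.5% → the annual plan
Neither sweeps: the Premium plan wins 1 of 3 groups, the annual plan wins 2. The annual plan wins overall but not every group — no Simpson reversal.

No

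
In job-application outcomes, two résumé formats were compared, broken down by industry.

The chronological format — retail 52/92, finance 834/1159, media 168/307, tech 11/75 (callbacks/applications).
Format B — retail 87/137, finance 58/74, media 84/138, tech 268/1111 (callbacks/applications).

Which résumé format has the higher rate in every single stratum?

Retail: the chronological format 52/92 = 56.5%, Format B 87/137 = 63.5% → Format B
Finance: the chronological format 834/1159 = 72.0%, Format B 58/74 = 78.4% → Format B
Media: the chronological format 168/307 = 54.7%, Format B 84/138 = 60.9% → Format B
Tech: the chronological format 11/75 = 14.7%, Format B 268/1111 = 24.1% → Format B
Format B has the higher rate in all 4 groups.

Format B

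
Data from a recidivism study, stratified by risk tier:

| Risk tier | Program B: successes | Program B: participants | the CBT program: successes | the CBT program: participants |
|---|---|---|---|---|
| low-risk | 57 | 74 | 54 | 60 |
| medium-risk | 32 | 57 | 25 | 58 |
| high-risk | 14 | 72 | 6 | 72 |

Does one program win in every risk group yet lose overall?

No

Low-risk: Program B 57/74 = 77.0%, the CBT program 54/60 = 90.0% → the CBT program
Medium-risk: Program B 32/57 = 56.1%, the CBT program 25/58 = 43.1% → Program B
High-risk: Program B 14/72 = 19.4%, the CBT program 6/72 = 8.3% → Program B
Overall: Program B 103/203 = 50.7%, the CBT program 85/190 = 44.7% → Program B
Neither sweeps: Program B wins 2 of 3 groups, the CBT program wins 1. Program B wins overall but not every group — no Simpson reversal.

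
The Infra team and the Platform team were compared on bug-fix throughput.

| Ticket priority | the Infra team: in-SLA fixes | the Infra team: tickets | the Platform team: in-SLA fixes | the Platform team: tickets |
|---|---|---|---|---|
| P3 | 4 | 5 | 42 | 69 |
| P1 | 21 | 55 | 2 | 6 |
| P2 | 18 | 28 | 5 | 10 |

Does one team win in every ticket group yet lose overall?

Yes

P3: the Infra team 4/5 = 80.0%, the Platform team 42/69 = 60.9% → the Infra team
P1: the Infra team 21/55 = 38.2%, the Platform team 2/6 = 33.3% → the Infra team
P2: the Infra team 18/28 = 64.3%, the Platform team 5/10 = 50.0% → the Infra team
Overall: the Infra team 43/88 = 48.9%, the Platform team 49/85 = 57.6% → the Platform team
The Infra team wins each ticket group but the Platform team wins overall — the comparison reverses. The Infra team's tickets skew toward P1, which has a lower base rate.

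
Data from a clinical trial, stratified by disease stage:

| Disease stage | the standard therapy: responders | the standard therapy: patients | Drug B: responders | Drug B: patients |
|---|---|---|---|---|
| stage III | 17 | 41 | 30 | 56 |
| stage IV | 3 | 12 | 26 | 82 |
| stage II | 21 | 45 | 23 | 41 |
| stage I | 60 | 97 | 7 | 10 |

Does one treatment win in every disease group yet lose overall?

Yes

Stage III: the standard therapy 17/41 = 41.5%, Drug B 30/56 = 53.6% → Drug B
Stage IV: the standard therapy 3/12 = 25.0%, Drug B 26/82 = 31.7% → Drug B
Stage II: the standard therapy 21/45 = 46.7%, Drug B 23/41 = 56.1% → Drug B
Stage I: the standard therapy 60/97 = 61.9%, Drug B 7/10 = 70.0% → Drug B
Overall: the standard therapy 101/195 = 51.8%, Drug B 86/189 = 45.5% → the standard therapy
Drug B wins each disease group but the standard therapy wins overall — the comparison reverses. Drug B's patients skew toward stage IV, which has a lower base rate.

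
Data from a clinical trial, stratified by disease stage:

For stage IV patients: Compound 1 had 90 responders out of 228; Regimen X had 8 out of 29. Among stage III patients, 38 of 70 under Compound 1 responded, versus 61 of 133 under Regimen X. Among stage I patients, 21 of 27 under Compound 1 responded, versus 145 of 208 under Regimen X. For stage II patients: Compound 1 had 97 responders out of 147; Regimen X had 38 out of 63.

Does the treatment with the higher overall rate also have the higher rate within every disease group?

Stage IV: Compound 1 90/228 = 39.5%, Regimen X 8/29 = 27.6% → Compound 1
Stage III: Compound 1 38/70 = 54.3%, Regimen X 61/133 = 45.9% → Compound 1
Stage I: Compound 1 21/27 = 77.8%, Regimen X 145/208 = 69.7% → Compound 1
Stage II: Compound 1 97/147 = 66.0%, Regimen X 38/63 = 60.3% → Compound 1
Overall: Compound 1 246/472 = 52.1%, Regimen X 252/433 = 58.2% → Regimen X
Compound 1 wins each disease group but Regimen X wins overall — the comparison reverses. Compound 1's patients skew toward stage IV, which has a lower base rate.

No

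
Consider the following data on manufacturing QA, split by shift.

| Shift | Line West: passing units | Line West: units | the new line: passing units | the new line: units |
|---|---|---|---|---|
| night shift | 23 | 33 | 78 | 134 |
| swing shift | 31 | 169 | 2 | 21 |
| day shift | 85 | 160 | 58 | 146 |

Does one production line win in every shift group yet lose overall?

Night shift: Line West 23/33 = 69.7%, the new line 78/134 = 58.2% → Line West
Swing shift: Line West 31/169 = 18.3%, the new line 2/21 = 9.5% → Line West
Day shift: Line West 85/160 = 53.1%, the new line 58/146 = 39.7% → Line West
Overall: Line West 139/362 = 38.4%, the new line 138/301 = 45.8% → the new line
Line West wins each shift group but the new line wins overall — the comparison reverses. Line West's units skew toward swing shift, which has a lower base rate.

Yes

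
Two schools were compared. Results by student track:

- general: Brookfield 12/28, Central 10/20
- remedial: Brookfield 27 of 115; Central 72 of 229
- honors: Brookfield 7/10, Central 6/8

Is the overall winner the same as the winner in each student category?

General: Brookfield 12/28 = 42.9%, Central 10/20 = 50.0% → Central
Remedial: Brookfield 27/115 = 23.5%, Central 72/229 = 31.4% → Central
Honors: Brookfield 7/10 = 70.0%, Central 6/8 = 75.0% → Central
Overall: Brookfield 46/153 = 30.1%, Central 88/257 = 34.2% → Central
Central wins overall and in every student group — no reversal.

Yes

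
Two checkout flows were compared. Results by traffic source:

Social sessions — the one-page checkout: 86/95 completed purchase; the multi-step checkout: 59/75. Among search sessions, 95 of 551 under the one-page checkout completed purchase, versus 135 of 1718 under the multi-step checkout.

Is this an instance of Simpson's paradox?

No

Social: the one-page checkout 86/95 = 90.5%, the multi-step checkout 59/75 = 78.7% → the one-page checkout
Search: the one-page checkout 95/551 = 17.2%, the multi-step checkout 135/1718 = 7.9% → the one-page checkout
Overall: the one-page checkout 181/646 = 28.0%, the multi-step checkout 194/1793 = 10.8% → the one-page checkout
The one-page checkout wins overall and in every traffic group — no reversal.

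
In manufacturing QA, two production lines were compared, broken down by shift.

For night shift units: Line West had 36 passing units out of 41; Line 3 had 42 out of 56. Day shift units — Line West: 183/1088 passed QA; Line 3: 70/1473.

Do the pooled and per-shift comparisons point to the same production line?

Yes

Night shift: Line West 36/41 = 87.8%, Line 3 42/56 = 75.0% → Line West
Day shift: Line West 183/1088 = 16.8%, Line 3 70/1473 = 4.8% → Line West
Overall: Line West 219/1129 = 19.4%, Line 3 112/1529 = 7.3% → Line West
Line West wins overall and in every shift group — no reversal.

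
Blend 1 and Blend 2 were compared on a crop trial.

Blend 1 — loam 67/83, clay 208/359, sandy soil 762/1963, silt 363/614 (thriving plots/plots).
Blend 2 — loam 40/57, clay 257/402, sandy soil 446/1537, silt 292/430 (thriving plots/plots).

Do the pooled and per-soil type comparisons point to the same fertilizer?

No

Loam: Blend 1 67/83 = 80.7%, Blend 2 40/57 = 70.2% → Blend 1
Clay: Blend 1 208/359 = 57.9%, Blend 2 257/402 = 63.9% → Blend 2
Sandy soil: Blend 1 762/1963 = 38.8%, Blend 2 446/1537 = 29.0% → Blend 1
Silt: Blend 1 363/614 = 59.1%, Blend 2 292/430 = 67.9% → Blend 2
Overall: Blend 1 1400/3019 = 46.4%, Blend 2 1035/2426 = 42.7% → Blend 1
Neither sweeps: Blend 1 wins 2 of 4 groups, Blend 2 wins 2. Blend 1 wins overall but not every group — no Simpson reversal.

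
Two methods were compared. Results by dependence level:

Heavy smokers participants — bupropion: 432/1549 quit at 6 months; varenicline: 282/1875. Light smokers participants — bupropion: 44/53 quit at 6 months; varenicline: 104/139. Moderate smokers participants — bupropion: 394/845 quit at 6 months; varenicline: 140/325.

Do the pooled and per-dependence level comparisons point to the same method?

Yes

Heavy smokers: bupropion 432/1549 = 27.9%, varenicline 282/1875 = 15.0% → bupropion
Light smokers: bupropion 44/53 = 83.0%, varenicline 104/139 = 74.8% → bupropion
Moderate smokers: bupropion 394/845 = 46.6%, varenicline 140/325 = 43.1% → bupropion
Overall: bupropion 870/2447 = 35.6%, varenicline 526/2339 = 22.5% → bupropion
Bupropion wins overall and in every dependence group — no reversal.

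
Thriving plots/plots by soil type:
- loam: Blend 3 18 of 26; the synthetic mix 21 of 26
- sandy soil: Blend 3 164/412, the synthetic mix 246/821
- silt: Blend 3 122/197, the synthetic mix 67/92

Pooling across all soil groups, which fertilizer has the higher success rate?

Blend 3

Loam: Blend 3 18/26 = 69.2%, the synthetic mix 21/26 = 80.8% → the synthetic mix
Sandy soil: Blend 3 164/412 = 39.8%, the synthetic mix 246/821 = 30.0% → Blend 3
Silt: Blend 3 122/197 = 61.9%, the synthetic mix 67/92 = 72.8% → the synthetic mix
Overall: Blend 3 304/635 = 47.9%, the synthetic mix 334/939 = 35.6% → Blend 3
(Neither sweeps every soil group, but Blend 3 has the higher pooled rate.)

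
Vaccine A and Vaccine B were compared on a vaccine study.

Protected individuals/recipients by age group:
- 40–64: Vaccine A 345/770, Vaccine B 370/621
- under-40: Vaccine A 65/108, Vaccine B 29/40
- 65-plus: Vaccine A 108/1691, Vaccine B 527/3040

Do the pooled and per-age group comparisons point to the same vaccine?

Yes

40–64: Vaccine A 345/770 = 44.8%, Vaccine B 370/621 = 59.6% → Vaccine B
Under-40: Vaccine A 65/108 = 60.2%, Vaccine B 29/40 = 72.5% → Vaccine B
65-plus: Vaccine A 108/1691 = 6.4%, Vaccine B 527/3040 = 17.3% → Vaccine B
Overall: Vaccine A 518/2569 = 20.2%, Vaccine B 926/3701 = 25.0% → Vaccine B
Vaccine B wins overall and in every age group — no reversal.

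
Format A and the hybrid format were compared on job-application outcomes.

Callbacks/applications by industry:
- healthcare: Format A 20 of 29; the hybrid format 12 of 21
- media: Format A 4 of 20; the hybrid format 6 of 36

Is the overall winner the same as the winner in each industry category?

Yes

Healthcare: Format A 20/29 = 69.0%, the hybrid format 12/21 = 57.1% → Format A
Media: Format A 4/20 = 20.0%, the hybrid format 6/36 = 16.7% → Format A
Overall: Format A 24/49 = 49.0%, the hybrid format 18/57 = 31.6% → Format A
Format A wins overall and in every industry group — no reversal.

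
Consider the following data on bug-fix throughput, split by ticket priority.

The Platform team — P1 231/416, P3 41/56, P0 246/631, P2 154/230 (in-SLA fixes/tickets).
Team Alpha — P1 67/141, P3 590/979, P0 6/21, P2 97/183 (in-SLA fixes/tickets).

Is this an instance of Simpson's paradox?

Yes

P1: the Platform team 231/416 = 55.5%, Team Alpha 67/141 = 47.5% → the Platform team
P3: the Platform team 41/56 = 73.2%, Team Alpha 590/979 = 60.3% → the Platform team
P0: the Platform team 246/631 = 39.0%, Team Alpha 6/21 = 28.6% → the Platform team
P2: the Platform team 154/230 = 67.0%, Team Alpha 97/183 = 53.0% → the Platform team
Overall: the Platform team 672/1333 = 50.4%, Team Alpha 760/1324 = 57.4% → Team Alpha
The Platform team wins each ticket group but Team Alpha wins overall — the comparison reverses. The Platform team's tickets skew toward P0, which has a lower base rate.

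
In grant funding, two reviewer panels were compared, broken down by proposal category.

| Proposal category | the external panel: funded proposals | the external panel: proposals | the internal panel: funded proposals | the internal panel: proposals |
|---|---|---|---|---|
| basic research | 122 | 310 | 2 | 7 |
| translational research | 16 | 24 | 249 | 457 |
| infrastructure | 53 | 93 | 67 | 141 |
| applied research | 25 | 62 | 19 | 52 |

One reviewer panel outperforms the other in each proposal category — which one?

the external panel

Basic research: the external panel 122/310 = 39.4%, the internal panel 2/7 = 28.6% → the external panel
Translational research: the external panel 16/24 = 66.7%, the internal panel 249/457 = 54.5% → the external panel
Infrastructure: the external panel 53/93 = 57.0%, the internal panel 67/141 = 47.5% → the external panel
Applied research: the external panel 25/62 = 40.3%, the internal panel 19/52 = 36.5% → the external panel
The external panel has the higher rate in all 4 groups.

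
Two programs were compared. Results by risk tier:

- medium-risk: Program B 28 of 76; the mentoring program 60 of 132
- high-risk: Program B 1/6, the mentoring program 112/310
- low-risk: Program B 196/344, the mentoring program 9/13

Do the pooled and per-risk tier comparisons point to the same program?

No

Medium-risk: Program B 28/76 = 36.8%, the mentoring program 60/132 = 45.5% → the mentoring program
High-risk: Program B 1/6 = 16.7%, the mentoring program 112/310 = 36.1% → the mentoring program
Low-risk: Program B 196/344 = 57.0%, the mentoring program 9/13 = 69.2% → the mentoring program
Overall: Program B 225/426 = 52.8%, the mentoring program 181/455 = 39.8% → Program B
The mentoring program wins each risk group but Program B wins overall — the comparison reverses. The mentoring program's participants skew toward high-risk, which has a lower base rate.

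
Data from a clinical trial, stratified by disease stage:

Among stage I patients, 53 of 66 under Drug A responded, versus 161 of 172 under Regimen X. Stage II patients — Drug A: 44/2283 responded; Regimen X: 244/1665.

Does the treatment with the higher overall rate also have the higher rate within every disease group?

Stage I: Drug A 53/66 = 80.3%, Regimen X 161/172 = 93.6% → Regimen X
Stage II: Drug A 44/2283 = 1.9%, Regimen X 244/1665 = 14.7% → Regimen X
Overall: Drug A 97/2349 = 4.1%, Regimen X 405/1837 = 22.0% → Regimen X
Regimen X wins overall and in every disease group — no reversal.

Yes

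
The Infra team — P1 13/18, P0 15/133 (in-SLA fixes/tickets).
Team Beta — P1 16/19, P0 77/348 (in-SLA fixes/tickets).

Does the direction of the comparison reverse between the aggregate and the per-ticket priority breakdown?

P1: the Infra team 13/18 = 72.2%, Team Beta 16/19 = 84.2% → Team Beta
P0: the Infra team 15/133 = 11.3%, Team Beta 77/348 = 22.1% → Team Beta
Overall: the Infra team 28/151 = 18.5%, Team Beta 93/367 = 25.3% → Team Beta
Team Beta wins overall and in every ticket group — no reversal.

No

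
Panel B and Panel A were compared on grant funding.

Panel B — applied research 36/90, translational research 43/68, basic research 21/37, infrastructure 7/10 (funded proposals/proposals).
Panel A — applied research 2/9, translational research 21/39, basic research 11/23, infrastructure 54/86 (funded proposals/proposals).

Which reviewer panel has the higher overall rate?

Panel A

Applied research: Panel B 36/90 = 40.0%, Panel A 2/9 = 22.2% → Panel B
Translational research: Panel B 43/68 = 63.2%, Panel A 21/39 = 53.8% → Panel B
Basic research: Panel B 21/37 = 56.8%, Panel A 11/23 = 47.8% → Panel B
Infrastructure: Panel B 7/10 = 70.0%, Panel A 54/86 = 62.8% → Panel B
Overall: Panel B 107/205 = 52.2%, Panel A 88/157 = 56.1% → Panel A
(Panel B wins every proposal group but Panel A wins overall — Panel B's proposals skew toward the low-rate applied research group.)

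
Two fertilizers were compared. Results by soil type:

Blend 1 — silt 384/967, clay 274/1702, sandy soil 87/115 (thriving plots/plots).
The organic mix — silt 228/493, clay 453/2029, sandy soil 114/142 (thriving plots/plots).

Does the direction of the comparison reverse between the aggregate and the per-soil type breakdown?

Silt: Blend 1 384/967 = 39.7%, the organic mix 228/493 = 46.2% → the organic mix
Clay: Blend 1 274/1702 = 16.1%, the organic mix 453/2029 = 22.3% → the organic mix
Sandy soil: Blend 1 87/115 = 75.7%, the organic mix 114/142 = 80.3% → the organic mix
Overall: Blend 1 745/2784 = 26.8%, the organic mix 795/2664 = 29.8% → the organic mix
The organic mix wins overall and in every soil group — no reversal.

No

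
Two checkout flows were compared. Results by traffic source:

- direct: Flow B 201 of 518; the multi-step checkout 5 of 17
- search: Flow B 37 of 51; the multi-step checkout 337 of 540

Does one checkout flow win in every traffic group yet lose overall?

Direct: Flow B 201/518 = 38.8%, the multi-step checkout 5/17 = 29.4% → Flow B
Search: Flow B 37/51 = 72.5%, the multi-step checkout 337/540 = 62.4% → Flow B
Overall: Flow B 238/569 = 41.8%, the multi-step checkout 342/557 = 61.4% → the multi-step checkout
Flow B wins each traffic group but the multi-step checkout wins overall — the comparison reverses. Flow B's sessions skew toward direct, which has a lower base rate.

Yes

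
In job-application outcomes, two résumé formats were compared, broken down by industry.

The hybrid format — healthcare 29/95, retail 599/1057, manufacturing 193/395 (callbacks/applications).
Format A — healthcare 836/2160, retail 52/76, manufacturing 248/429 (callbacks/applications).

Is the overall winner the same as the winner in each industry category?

No

Healthcare: the hybrid format 29/95 = 30.5%, Format A 836/2160 = 38.7% → Format A
Retail: the hybrid format 599/1057 = 56.7%, Format A 52/76 = 68.4% → Format A
Manufacturing: the hybrid format 193/395 = 48.9%, Format A 248/429 = 57.8% → Format A
Overall: the hybrid format 821/1547 = 53.1%, Format A 1136/2665 = 42.6% → the hybrid format
Format A wins each industry group but the hybrid format wins overall — the comparison reverses. Format A's applications skew toward healthcare, which has a lower base rate.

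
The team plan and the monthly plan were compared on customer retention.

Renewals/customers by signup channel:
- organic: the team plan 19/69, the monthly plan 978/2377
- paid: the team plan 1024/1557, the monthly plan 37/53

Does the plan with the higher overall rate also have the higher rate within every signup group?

No

Organic: the team plan 19/69 = 27.5%, the monthly plan 978/2377 = 41.1% → the monthly plan
Paid: the team plan 1024/1557 = 65.8%, the monthly plan 37/53 = 69.8% → the monthly plan
Overall: the team plan 1043/1626 = 64.1%, the monthly plan 1015/2430 = 41.8% → the team plan
The monthly plan wins each signup group but the team plan wins overall — the comparison reverses. The monthly plan's customers skew toward organic, which has a lower base rate.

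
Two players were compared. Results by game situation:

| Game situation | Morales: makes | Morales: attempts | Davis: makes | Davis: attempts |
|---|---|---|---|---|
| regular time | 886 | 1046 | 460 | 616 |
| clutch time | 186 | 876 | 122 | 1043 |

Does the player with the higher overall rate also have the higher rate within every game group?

Yes

Regular time: Morales 886/1046 = 84.7%, Davis 460/616 = 74.7% → Morales
Clutch time: Morales 186/876 = 21.2%, Davis 122/1043 = 11.7% → Morales
Overall: Morales 1072/1922 = 55.8%, Davis 582/1659 = 35.1% → Morales
Morales wins overall and in every game group — no reversal.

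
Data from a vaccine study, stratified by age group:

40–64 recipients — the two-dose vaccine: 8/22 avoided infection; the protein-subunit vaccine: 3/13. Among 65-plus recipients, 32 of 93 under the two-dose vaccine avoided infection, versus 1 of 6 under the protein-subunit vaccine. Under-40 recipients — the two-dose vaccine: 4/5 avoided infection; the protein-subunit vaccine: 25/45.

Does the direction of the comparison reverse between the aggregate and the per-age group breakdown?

Yes

40–64: the two-dose vaccine 8/22 = 36.4%, the protein-subunit vaccine 3/13 = 23.1% → the two-dose vaccine
65-plus: the two-dose vaccine 32/93 = 34.4%, the protein-subunit vaccine 1/6 = 16.7% → the two-dose vaccine
Under-40: the two-dose vaccine 4/5 = 80.0%, the protein-subunit vaccine 25/45 = 55.6% → the two-dose vaccine
Overall: the two-dose vaccine 44/120 = 36.7%, the protein-subunit vaccine 29/64 = 45.3% → the protein-subunit vaccine
The two-dose vaccine wins each age group but the protein-subunit vaccine wins overall — the comparison reverses. The two-dose vaccine's recipients skew toward 65-plus, which has a lower base rate.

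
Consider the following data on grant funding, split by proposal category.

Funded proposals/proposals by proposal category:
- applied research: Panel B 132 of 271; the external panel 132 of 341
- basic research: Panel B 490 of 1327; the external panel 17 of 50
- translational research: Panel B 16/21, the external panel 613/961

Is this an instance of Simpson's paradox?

Applied research: Panel B 132/271 = 48.7%, the external panel 132/341 = 38.7% → Panel B
Basic research: Panel B 490/1327 = 36.9%, the external panel 17/50 = 34.0% → Panel B
Translational research: Panel B 16/21 = 76.2%, the external panel 613/961 = 63.8% → Panel B
Overall: Panel B 638/1619 = 39.4%, the external panel 762/1352 = 56.4% → the external panel
Panel B wins each proposal group but the external panel wins overall — the comparison reverses. Panel B's proposals skew toward basic research, which has a lower base rate.

Yes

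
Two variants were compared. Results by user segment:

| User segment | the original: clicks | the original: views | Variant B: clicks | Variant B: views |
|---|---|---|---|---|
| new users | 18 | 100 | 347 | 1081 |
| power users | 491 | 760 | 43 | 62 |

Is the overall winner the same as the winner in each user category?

New users: the original 18/100 = 18.0%, Variant B 347/1081 = 32.1% → Variant B
Power users: the original 491/760 = 64.6%, Variant B 43/62 = 69.4% → Variant B
Overall: the original 509/860 = 59.2%, Variant B 390/1143 = 34.1% → the original
Variant B wins each user group but the original wins overall — the comparison reverses. Variant B's views skew toward new users, which has a lower base rate.

No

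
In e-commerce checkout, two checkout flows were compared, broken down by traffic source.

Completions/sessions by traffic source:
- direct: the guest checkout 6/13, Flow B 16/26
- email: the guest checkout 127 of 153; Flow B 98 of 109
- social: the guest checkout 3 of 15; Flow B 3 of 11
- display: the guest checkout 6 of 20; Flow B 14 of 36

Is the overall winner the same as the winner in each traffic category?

Direct: the guest checkout 6/13 = 46.2%, Flow B 16/26 = 61.5% → Flow B
Email: the guest checkout 127/153 = 83.0%, Flow B 98/109 = 89.9% → Flow B
Social: the guest checkout 3/15 = 20.0%, Flow B 3/11 = 27.3% → Flow B
Display: the guest checkout 6/20 = 30.0%, Flow B 14/36 = 38.9% → Flow B
Overall: the guest checkout 142/201 = 70.6%, Flow B 131/182 = 72.0% → Flow B
Flow B wins overall and in every traffic group — no reversal.

Yes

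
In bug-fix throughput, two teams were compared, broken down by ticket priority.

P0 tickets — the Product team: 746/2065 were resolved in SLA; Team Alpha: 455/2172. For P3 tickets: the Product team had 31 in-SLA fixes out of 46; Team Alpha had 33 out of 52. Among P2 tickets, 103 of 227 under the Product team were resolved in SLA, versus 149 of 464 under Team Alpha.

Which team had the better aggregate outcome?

the Product team

P0: the Product team 746/2065 = 36.1%, Team Alpha 455/2172 = 20.9% → the Product team
P3: the Product team 31/46 = 67.4%, Team Alpha 33/52 = 63.5% → the Product team
P2: the Product team 103/227 = 45.4%, Team Alpha 149/464 = 32.1% → the Product team
Overall: the Product team 880/2338 = 37.6%, Team Alpha 637/2688 = 23.7% → the Product team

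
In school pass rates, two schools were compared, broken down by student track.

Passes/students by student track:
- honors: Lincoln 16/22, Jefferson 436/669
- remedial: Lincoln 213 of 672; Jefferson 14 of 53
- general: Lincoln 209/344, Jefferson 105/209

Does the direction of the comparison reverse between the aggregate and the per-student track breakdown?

Honors: Lincoln 16/22 = 72.7%, Jefferson 436/669 = 65.2% → Lincoln
Remedial: Lincoln 213/672 = 31.7%, Jefferson 14/53 = 26.4% → Lincoln
General: Lincoln 209/344 = 60.8%, Jefferson 105/209 = 50.2% → Lincoln
Overall: Lincoln 438/1038 = 42.2%, Jefferson 555/931 = 59.6% → Jefferson
Lincoln wins each student group but Jefferson wins overall — the comparison reverses. Lincoln's students skew toward remedial, which has a lower base rate.

Yes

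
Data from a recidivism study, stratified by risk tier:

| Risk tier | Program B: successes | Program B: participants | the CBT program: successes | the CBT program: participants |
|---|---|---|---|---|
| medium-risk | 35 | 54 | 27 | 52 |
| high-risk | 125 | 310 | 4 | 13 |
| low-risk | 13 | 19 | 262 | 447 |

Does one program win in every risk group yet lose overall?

Yes

Medium-risk: Program B 35/54 = 64.8%, the CBT program 27/52 = 51.9% → Program B
High-risk: Program B 125/310 = 40.3%, the CBT program 4/13 = 30.8% → Program B
Low-risk: Program B 13/19 = 68.4%, the CBT program 262/447 = 58.6% → Program B
Overall: Program B 173/383 = 45.2%, the CBT program 293/512 = 57.2% → the CBT program
Program B wins each risk group but the CBT program wins overall — the comparison reverses. Program B's participants skew toward high-risk, which has a lower base rate.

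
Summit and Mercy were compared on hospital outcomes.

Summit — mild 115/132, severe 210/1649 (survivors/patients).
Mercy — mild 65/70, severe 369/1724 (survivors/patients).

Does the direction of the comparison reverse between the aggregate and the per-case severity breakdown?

No

Mild: Summit 115/132 = 87.1%, Mercy 65/70 = 92.9% → Mercy
Severe: Summit 210/1649 = 12.7%, Mercy 369/1724 = 21.4% → Mercy
Overall: Summit 325/1781 = 18.2%, Mercy 434/1794 = 24.2% → Mercy
Mercy wins overall and in every case group — no reversal.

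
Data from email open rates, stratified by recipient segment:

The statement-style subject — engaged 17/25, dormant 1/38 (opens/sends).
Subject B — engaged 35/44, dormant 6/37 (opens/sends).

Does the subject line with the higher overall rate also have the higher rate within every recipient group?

Yes

Engaged: the statement-style subject 17/25 = 68.0%, Subject B 35/44 = 79.5% → Subject B
Dormant: the statement-style subject 1/38 = 2.6%, Subject B 6/37 = 16.2% → Subject B
Overall: the statement-style subject 18/63 = 28.6%, Subject B 41/81 = 50.6% → Subject B
Subject B wins overall and in every recipient group — no reversal.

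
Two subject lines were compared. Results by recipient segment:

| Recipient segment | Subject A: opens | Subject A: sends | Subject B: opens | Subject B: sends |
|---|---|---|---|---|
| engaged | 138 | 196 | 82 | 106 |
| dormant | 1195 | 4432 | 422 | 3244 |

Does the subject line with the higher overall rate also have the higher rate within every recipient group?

No

Engaged: Subject A 138/196 = 70.4%, Subject B 82/106 = 77.4% → Subject B
Dormant: Subject A 1195/4432 = 27.0%, Subject B 422/3244 = 13.0% → Subject A
Overall: Subject A 1333/4628 = 28.8%, Subject B 504/3350 = 15.0% → Subject A
Neither sweeps: Subject A wins 1 of 2 groups, Subject B wins 1. Subject A wins overall but not every group — no Simpson reversal.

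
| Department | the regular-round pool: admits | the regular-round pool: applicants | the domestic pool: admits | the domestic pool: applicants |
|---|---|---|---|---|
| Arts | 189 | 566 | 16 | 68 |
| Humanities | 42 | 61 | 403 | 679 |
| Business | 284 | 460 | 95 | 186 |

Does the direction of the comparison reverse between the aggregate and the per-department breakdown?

Yes

Arts: the regular-round pool 189/566 = 33.4%, the domestic pool 16/68 = 23.5% → the regular-round pool
Humanities: the regular-round pool 42/61 = 68.9%, the domestic pool 403/679 = 59.4% → the regular-round pool
Business: the regular-round pool 284/460 = 61.7%, the domestic pool 95/186 = 51.1% → the regular-round pool
Overall: the regular-round pool 515/1087 = 47.4%, the domestic pool 514/933 = 55.1% → the domestic pool
The regular-round pool wins each department group but the domestic pool wins overall — the comparison reverses. The regular-round pool's applicants skew toward Arts, which has a lower base rate.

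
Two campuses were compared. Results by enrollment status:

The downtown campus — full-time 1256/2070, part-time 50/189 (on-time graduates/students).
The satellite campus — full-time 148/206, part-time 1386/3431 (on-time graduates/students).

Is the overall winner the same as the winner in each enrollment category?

No

Full-time: the downtown campus 1256/2070 = 60.7%, the satellite campus 148/206 = 71.8% → the satellite campus
Part-time: the downtown campus 50/189 = 26.5%, the satellite campus 1386/3431 = 40.4% → the satellite campus
Overall: the downtown campus 1306/2259 = 57.8%, the satellite campus 1534/3637 = 42.2% → the downtown campus
The satellite campus wins each enrollment group but the downtown campus wins overall — the comparison reverses. The satellite campus's students skew toward part-time, which has a lower base rate.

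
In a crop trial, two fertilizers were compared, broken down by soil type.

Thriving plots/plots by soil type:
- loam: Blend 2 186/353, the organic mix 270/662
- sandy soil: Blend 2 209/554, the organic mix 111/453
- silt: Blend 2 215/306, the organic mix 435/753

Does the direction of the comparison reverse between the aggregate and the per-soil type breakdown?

Loam: Blend 2 186/353 = 52.7%, the organic mix 270/662 = 40.8% → Blend 2
Sandy soil: Blend 2 209/554 = 37.7%, the organic mix 111/453 = 24.5% → Blend 2
Silt: Blend 2 215/306 = 70.3%, the organic mix 435/753 = 57.8% → Blend 2
Overall: Blend 2 610/1213 = 50.3%, the organic mix 816/1868 = 43.7% → Blend 2
Blend 2 wins overall and in every soil group — no reversal.

No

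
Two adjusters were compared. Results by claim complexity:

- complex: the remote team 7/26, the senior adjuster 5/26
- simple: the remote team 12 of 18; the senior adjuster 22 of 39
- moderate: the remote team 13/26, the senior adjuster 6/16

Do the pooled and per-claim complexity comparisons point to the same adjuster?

Yes

Complex: the remote team 7/26 = 26.9%, the senior adjuster 5/26 = 19.2% → the remote team
Simple: the remote team 12/18 = 66.7%, the senior adjuster 22/39 = 56.4% → the remote team
Moderate: the remote team 13/26 = 50.0%, the senior adjuster 6/16 = 37.5% → the remote team
Overall: the remote team 32/70 = 45.7%, the senior adjuster 33/81 = 40.7% → the remote team
The remote team wins overall and in every claim group — no reversal.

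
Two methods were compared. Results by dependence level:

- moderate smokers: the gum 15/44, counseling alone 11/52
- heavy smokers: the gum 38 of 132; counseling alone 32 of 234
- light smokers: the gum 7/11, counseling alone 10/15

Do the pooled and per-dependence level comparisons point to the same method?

Moderate smokers: the gum 15/44 = 34.1%, counseling alone 11/52 = 21.2% → the gum
Heavy smokers: the gum 38/132 = 28.8%, counseling alone 32/234 = 13.7% → the gum
Light smokers: the gum 7/11 = 63.6%, counseling alone 10/15 = 66.7% → counseling alone
Overall: the gum 60/187 = 32.1%, counseling alone 53/301 = 17.6% → the gum
Neither sweeps: the gum wins 2 of 3 groups, counseling alone wins 1. The gum wins overall but not every group — no Simpson reversal.

No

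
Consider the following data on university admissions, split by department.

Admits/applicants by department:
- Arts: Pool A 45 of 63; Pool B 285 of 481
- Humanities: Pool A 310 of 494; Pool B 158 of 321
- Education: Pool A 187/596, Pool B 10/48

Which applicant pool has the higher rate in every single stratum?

Arts: Pool A 45/63 = 71.4%, Pool B 285/481 = 59.3% → Pool A
Humanities: Pool A 310/494 = 62.8%, Pool B 158/321 = 49.2% → Pool A
Education: Pool A 187/596 = 31.4%, Pool B 10/48 = 20.8% → Pool A
Pool A has the higher rate in all 3 groups.

Pool A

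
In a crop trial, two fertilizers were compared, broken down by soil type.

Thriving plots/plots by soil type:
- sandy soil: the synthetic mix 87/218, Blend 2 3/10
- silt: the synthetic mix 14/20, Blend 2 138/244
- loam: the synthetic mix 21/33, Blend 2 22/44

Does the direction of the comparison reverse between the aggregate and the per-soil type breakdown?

Yes

Sandy soil: the synthetic mix 87/218 = 39.9%, Blend 2 3/10 = 30.0% → the synthetic mix
Silt: the synthetic mix 14/20 = 70.0%, Blend 2 138/244 = 56.6% → the synthetic mix
Loam: the synthetic mix 21/33 = 63.6%, Blend 2 22/44 = 50.0% → the synthetic mix
Overall: the synthetic mix 122/271 = 45.0%, Blend 2 163/298 = 54.7% → Blend 2
The synthetic mix wins each soil group but Blend 2 wins overall — the comparison reverses. The synthetic mix's plots skew toward sandy soil, which has a lower base rate.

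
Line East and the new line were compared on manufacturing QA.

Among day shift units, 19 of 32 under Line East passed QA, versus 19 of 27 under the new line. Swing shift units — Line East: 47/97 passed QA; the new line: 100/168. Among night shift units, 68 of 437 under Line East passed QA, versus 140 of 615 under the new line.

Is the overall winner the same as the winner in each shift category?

Day shift: Line East 19/32 = 59.4%, the new line 19/27 = 70.4% → the new line
Swing shift: Line East 47/97 = 48.5%, the new line 100/168 = 59.5% → the new line
Night shift: Line East 68/437 = 15.6%, the new line 140/615 = 22.8% → the new line
Overall: Line East 134/566 = 23.7%, the new line 259/810 = 32.0% → the new line
The new line wins overall and in every shift group — no reversal.

Yes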